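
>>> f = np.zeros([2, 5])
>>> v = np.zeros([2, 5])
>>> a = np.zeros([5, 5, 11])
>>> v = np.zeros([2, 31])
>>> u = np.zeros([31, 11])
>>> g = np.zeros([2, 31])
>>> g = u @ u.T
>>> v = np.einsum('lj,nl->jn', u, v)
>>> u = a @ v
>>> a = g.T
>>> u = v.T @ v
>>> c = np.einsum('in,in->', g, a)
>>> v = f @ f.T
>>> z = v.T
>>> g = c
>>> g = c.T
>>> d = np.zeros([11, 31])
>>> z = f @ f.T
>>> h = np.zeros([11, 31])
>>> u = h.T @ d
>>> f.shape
(2, 5)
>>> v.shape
(2, 2)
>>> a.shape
(31, 31)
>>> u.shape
(31, 31)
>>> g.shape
()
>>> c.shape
()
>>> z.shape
(2, 2)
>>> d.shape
(11, 31)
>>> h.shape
(11, 31)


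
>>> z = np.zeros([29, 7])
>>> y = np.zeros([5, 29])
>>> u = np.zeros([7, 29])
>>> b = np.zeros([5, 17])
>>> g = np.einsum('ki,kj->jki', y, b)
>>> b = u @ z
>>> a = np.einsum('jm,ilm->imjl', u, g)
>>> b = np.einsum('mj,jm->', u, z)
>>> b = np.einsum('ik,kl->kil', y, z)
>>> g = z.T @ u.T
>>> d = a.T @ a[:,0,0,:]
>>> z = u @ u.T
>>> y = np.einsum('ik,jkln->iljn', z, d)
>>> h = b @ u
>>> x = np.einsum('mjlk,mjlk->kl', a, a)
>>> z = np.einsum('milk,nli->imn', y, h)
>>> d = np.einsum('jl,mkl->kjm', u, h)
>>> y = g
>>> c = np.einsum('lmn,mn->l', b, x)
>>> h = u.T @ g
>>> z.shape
(29, 7, 29)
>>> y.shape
(7, 7)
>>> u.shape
(7, 29)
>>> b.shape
(29, 5, 7)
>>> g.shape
(7, 7)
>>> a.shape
(17, 29, 7, 5)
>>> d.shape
(5, 7, 29)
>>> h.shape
(29, 7)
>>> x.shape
(5, 7)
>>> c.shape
(29,)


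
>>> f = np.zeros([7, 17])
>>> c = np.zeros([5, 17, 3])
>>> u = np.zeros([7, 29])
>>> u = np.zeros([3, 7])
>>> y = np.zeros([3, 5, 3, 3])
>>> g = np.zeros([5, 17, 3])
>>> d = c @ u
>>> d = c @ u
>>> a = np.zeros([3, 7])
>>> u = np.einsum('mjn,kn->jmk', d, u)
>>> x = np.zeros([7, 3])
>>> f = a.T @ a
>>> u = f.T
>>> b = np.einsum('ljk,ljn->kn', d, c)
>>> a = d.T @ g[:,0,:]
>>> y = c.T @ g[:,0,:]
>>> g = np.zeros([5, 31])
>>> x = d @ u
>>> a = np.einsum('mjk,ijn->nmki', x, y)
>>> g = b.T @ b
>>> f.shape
(7, 7)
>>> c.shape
(5, 17, 3)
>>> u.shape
(7, 7)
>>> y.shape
(3, 17, 3)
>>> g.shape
(3, 3)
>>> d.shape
(5, 17, 7)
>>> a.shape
(3, 5, 7, 3)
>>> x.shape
(5, 17, 7)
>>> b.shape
(7, 3)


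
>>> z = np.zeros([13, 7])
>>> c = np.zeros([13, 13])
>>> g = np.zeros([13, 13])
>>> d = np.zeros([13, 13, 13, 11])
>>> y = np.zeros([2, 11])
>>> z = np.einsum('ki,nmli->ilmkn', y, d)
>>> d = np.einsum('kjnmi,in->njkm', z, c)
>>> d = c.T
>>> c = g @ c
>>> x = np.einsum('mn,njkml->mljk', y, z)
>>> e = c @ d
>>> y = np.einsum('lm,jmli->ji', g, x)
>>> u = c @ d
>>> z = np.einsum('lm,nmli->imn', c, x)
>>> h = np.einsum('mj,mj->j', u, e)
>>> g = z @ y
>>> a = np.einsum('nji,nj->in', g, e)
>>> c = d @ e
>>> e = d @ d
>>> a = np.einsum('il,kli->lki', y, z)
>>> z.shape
(13, 13, 2)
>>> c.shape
(13, 13)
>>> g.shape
(13, 13, 13)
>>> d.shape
(13, 13)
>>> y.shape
(2, 13)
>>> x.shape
(2, 13, 13, 13)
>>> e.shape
(13, 13)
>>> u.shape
(13, 13)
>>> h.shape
(13,)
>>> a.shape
(13, 13, 2)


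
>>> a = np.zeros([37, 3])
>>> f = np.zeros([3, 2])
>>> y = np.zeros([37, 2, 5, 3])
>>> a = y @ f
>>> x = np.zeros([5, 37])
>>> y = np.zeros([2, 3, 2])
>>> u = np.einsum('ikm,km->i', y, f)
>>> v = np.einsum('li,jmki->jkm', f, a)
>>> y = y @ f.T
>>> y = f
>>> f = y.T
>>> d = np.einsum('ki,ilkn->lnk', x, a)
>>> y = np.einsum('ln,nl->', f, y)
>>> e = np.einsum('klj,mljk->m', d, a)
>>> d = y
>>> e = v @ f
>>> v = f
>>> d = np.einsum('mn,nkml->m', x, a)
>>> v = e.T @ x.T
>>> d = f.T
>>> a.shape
(37, 2, 5, 2)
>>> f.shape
(2, 3)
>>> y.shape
()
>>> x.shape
(5, 37)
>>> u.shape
(2,)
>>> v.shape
(3, 5, 5)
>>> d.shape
(3, 2)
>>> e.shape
(37, 5, 3)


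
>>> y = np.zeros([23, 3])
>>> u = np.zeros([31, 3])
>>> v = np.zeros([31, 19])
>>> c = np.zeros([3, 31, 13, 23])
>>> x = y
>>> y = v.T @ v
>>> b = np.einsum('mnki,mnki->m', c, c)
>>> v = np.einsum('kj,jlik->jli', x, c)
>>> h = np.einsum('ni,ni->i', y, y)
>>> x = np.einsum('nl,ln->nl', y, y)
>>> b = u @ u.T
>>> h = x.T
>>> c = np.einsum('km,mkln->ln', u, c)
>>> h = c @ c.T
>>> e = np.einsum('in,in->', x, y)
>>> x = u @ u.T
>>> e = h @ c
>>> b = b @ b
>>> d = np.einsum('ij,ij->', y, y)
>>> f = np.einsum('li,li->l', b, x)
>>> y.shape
(19, 19)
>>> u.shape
(31, 3)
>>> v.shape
(3, 31, 13)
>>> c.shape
(13, 23)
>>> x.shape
(31, 31)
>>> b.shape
(31, 31)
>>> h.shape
(13, 13)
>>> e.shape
(13, 23)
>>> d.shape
()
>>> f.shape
(31,)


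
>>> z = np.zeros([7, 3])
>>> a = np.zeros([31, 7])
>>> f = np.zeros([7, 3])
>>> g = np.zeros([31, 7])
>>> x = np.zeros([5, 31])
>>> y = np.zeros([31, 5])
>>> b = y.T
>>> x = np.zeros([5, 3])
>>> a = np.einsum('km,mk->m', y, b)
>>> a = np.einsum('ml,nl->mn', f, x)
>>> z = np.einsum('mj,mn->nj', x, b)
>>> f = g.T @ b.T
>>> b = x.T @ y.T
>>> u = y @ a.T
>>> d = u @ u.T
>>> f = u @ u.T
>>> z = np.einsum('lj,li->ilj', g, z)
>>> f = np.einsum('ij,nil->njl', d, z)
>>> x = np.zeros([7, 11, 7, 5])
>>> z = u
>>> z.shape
(31, 7)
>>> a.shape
(7, 5)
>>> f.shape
(3, 31, 7)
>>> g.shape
(31, 7)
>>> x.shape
(7, 11, 7, 5)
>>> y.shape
(31, 5)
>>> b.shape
(3, 31)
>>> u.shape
(31, 7)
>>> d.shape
(31, 31)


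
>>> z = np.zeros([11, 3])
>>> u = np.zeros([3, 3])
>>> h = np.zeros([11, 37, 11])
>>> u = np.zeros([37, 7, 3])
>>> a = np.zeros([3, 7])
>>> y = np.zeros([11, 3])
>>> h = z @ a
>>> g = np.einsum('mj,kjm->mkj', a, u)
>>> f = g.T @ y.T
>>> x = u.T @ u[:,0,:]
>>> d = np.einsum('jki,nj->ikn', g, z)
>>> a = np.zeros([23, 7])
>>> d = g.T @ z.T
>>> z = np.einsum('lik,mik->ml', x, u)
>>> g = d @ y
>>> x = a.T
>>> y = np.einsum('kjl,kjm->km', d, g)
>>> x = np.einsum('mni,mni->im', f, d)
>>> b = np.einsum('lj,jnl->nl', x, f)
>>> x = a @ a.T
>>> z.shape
(37, 3)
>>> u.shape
(37, 7, 3)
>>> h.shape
(11, 7)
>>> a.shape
(23, 7)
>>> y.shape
(7, 3)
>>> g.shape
(7, 37, 3)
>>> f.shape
(7, 37, 11)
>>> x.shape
(23, 23)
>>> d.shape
(7, 37, 11)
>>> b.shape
(37, 11)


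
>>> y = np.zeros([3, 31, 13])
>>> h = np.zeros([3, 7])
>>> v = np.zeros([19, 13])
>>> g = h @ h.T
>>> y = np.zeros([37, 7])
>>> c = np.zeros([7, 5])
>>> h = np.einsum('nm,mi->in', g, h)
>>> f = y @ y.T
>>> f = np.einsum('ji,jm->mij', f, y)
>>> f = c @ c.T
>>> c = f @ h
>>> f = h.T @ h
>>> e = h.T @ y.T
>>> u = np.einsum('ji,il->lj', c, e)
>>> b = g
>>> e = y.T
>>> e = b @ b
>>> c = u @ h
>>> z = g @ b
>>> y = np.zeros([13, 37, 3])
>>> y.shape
(13, 37, 3)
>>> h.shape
(7, 3)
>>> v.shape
(19, 13)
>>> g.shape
(3, 3)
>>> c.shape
(37, 3)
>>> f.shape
(3, 3)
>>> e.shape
(3, 3)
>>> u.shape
(37, 7)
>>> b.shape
(3, 3)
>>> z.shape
(3, 3)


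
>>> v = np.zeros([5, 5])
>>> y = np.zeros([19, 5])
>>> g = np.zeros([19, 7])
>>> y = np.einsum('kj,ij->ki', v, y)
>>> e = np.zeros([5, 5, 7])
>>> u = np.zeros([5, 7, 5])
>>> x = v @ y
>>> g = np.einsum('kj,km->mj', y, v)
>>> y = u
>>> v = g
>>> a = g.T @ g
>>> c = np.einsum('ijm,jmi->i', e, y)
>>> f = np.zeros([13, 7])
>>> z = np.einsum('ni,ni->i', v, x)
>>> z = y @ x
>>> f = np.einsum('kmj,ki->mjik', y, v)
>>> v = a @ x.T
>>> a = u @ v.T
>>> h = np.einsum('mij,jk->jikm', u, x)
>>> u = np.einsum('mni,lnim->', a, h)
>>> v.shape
(19, 5)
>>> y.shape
(5, 7, 5)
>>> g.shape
(5, 19)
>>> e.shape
(5, 5, 7)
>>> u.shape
()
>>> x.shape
(5, 19)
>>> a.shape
(5, 7, 19)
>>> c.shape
(5,)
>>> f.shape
(7, 5, 19, 5)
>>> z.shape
(5, 7, 19)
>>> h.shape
(5, 7, 19, 5)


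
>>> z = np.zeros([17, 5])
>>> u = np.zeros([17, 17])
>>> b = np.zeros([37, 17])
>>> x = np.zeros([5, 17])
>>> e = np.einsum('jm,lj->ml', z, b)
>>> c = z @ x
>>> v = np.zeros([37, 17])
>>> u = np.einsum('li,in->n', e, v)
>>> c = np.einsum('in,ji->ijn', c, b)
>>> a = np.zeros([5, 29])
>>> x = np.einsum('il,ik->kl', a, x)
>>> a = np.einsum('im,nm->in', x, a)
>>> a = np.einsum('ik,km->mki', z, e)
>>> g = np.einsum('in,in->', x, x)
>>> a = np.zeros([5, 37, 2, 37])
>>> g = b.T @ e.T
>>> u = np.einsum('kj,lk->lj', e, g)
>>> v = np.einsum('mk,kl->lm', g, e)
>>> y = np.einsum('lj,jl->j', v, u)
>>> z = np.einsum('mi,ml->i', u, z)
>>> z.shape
(37,)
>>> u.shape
(17, 37)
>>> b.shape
(37, 17)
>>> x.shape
(17, 29)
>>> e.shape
(5, 37)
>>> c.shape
(17, 37, 17)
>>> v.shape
(37, 17)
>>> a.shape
(5, 37, 2, 37)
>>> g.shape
(17, 5)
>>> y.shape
(17,)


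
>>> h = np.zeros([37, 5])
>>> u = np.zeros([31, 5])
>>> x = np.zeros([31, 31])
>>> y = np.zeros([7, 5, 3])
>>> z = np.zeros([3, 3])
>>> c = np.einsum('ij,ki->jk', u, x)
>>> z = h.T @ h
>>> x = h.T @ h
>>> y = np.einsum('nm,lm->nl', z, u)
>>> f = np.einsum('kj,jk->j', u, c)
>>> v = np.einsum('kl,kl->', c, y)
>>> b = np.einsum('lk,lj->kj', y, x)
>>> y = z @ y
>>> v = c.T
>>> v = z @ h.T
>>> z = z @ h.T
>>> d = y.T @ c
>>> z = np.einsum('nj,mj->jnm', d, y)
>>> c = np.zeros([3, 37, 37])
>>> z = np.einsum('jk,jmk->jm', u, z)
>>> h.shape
(37, 5)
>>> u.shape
(31, 5)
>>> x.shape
(5, 5)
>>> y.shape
(5, 31)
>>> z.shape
(31, 31)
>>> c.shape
(3, 37, 37)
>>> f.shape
(5,)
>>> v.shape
(5, 37)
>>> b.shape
(31, 5)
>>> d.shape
(31, 31)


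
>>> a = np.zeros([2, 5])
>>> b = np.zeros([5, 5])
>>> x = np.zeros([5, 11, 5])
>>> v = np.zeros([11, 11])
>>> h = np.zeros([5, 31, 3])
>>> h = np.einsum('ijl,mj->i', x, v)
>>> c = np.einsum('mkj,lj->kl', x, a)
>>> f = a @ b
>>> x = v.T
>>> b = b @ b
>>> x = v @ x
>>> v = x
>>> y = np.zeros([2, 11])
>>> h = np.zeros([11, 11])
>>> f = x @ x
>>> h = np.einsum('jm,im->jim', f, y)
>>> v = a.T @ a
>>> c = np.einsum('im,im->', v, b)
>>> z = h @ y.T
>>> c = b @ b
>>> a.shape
(2, 5)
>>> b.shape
(5, 5)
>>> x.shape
(11, 11)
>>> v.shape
(5, 5)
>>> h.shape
(11, 2, 11)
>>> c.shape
(5, 5)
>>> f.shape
(11, 11)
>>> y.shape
(2, 11)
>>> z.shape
(11, 2, 2)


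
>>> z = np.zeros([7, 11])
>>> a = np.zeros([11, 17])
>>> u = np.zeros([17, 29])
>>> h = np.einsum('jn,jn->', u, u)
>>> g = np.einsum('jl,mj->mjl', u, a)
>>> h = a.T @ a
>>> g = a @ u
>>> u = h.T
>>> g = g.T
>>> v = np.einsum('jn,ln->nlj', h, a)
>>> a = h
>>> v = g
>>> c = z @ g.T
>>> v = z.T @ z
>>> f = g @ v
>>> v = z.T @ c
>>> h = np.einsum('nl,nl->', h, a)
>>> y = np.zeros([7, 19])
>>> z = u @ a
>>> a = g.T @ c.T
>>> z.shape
(17, 17)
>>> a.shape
(11, 7)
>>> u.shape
(17, 17)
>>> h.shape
()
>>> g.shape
(29, 11)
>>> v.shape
(11, 29)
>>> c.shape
(7, 29)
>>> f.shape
(29, 11)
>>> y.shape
(7, 19)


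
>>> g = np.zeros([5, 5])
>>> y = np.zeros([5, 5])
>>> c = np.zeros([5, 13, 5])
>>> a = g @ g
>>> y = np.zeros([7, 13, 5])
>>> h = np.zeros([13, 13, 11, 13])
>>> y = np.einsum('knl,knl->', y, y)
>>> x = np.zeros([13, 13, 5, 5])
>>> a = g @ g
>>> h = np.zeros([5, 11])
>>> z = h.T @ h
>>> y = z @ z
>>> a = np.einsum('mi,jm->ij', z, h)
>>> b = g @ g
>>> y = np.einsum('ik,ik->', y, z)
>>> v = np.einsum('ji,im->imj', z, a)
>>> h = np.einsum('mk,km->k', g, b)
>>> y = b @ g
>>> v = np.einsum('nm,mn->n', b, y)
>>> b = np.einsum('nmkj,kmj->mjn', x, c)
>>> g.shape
(5, 5)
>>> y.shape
(5, 5)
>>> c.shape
(5, 13, 5)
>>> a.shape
(11, 5)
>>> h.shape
(5,)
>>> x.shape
(13, 13, 5, 5)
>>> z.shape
(11, 11)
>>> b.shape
(13, 5, 13)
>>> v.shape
(5,)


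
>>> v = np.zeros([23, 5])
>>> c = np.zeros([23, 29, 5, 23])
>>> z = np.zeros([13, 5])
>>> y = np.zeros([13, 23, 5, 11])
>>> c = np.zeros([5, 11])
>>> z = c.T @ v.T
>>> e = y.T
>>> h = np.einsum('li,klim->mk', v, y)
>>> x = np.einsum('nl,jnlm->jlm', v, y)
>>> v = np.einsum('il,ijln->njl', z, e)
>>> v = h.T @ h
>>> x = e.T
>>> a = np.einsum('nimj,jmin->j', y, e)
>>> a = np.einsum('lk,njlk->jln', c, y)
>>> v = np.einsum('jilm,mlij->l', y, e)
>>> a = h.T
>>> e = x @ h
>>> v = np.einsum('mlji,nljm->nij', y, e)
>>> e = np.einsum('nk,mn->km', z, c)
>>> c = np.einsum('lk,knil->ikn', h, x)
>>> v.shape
(13, 11, 5)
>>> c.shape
(5, 13, 23)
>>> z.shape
(11, 23)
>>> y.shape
(13, 23, 5, 11)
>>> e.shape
(23, 5)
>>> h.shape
(11, 13)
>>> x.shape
(13, 23, 5, 11)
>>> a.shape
(13, 11)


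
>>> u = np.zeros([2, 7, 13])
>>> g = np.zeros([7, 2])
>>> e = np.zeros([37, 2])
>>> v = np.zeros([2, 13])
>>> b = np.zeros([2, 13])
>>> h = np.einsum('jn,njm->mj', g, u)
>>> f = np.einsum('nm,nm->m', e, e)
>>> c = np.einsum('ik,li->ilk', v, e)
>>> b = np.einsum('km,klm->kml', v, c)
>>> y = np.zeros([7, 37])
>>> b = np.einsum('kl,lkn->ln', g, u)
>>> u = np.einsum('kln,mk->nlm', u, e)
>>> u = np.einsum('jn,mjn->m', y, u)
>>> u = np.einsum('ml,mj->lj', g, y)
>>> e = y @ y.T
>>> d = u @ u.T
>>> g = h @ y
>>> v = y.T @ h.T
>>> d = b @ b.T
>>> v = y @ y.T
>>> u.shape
(2, 37)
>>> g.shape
(13, 37)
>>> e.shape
(7, 7)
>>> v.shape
(7, 7)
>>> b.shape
(2, 13)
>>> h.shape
(13, 7)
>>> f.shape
(2,)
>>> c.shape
(2, 37, 13)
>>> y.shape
(7, 37)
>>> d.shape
(2, 2)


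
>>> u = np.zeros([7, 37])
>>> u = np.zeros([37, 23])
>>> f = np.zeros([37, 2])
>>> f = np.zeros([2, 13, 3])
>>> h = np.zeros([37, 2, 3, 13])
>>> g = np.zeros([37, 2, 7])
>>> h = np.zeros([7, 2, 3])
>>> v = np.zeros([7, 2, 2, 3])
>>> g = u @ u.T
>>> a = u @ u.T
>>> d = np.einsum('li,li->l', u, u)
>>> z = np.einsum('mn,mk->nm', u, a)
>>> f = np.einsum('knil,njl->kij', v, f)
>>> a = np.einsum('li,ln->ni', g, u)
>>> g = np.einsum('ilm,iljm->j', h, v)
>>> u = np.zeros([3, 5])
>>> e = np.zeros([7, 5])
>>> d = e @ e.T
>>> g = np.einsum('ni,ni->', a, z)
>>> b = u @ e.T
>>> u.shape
(3, 5)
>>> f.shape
(7, 2, 13)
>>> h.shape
(7, 2, 3)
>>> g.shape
()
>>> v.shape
(7, 2, 2, 3)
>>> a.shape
(23, 37)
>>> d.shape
(7, 7)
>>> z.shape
(23, 37)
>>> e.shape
(7, 5)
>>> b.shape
(3, 7)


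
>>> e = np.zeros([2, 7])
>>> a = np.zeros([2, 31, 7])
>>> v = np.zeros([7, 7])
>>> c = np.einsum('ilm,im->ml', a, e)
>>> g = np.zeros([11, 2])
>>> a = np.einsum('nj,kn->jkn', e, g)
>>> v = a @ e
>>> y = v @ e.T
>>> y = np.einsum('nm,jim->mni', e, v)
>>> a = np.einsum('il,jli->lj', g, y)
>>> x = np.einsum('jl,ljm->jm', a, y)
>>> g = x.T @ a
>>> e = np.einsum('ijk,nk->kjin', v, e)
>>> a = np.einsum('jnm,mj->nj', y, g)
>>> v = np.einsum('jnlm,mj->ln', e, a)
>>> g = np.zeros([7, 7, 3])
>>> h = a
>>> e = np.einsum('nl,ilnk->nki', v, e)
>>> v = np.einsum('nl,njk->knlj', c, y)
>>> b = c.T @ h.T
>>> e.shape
(7, 2, 7)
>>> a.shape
(2, 7)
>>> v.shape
(11, 7, 31, 2)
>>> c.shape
(7, 31)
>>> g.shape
(7, 7, 3)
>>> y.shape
(7, 2, 11)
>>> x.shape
(2, 11)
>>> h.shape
(2, 7)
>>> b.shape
(31, 2)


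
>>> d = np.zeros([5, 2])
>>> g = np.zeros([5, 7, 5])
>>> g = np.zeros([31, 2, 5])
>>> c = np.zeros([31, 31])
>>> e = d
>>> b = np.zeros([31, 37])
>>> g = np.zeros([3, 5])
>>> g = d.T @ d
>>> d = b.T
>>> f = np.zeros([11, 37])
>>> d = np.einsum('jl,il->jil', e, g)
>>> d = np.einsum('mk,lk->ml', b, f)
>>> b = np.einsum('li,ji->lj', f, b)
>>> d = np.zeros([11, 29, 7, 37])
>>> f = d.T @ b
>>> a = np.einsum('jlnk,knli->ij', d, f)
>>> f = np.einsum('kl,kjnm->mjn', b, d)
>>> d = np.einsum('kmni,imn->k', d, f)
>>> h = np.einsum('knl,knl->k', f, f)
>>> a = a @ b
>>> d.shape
(11,)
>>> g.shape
(2, 2)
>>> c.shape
(31, 31)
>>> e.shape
(5, 2)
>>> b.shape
(11, 31)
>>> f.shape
(37, 29, 7)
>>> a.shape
(31, 31)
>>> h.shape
(37,)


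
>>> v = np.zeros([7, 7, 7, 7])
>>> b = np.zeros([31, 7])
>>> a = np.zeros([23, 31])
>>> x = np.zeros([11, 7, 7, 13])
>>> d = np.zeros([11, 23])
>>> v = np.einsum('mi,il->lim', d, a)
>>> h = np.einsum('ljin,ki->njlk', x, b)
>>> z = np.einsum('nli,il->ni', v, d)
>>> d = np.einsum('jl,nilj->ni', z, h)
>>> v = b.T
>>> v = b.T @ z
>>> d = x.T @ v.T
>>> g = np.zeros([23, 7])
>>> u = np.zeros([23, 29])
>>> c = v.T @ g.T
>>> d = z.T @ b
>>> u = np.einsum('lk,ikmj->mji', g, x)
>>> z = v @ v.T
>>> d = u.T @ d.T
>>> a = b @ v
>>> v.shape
(7, 11)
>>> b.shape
(31, 7)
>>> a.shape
(31, 11)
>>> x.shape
(11, 7, 7, 13)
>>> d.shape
(11, 13, 11)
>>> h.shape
(13, 7, 11, 31)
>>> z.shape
(7, 7)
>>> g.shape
(23, 7)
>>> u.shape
(7, 13, 11)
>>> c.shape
(11, 23)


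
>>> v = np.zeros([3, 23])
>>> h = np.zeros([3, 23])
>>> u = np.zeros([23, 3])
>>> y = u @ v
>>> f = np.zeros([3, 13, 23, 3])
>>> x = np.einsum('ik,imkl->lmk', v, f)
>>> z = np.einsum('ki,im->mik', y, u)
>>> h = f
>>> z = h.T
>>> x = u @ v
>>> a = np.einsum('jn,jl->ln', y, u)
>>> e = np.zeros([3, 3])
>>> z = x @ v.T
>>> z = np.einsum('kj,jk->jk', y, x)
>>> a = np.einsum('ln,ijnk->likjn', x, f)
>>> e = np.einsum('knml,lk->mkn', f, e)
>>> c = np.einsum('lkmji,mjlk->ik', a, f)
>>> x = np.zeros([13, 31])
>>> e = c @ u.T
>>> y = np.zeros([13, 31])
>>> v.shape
(3, 23)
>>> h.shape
(3, 13, 23, 3)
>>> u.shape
(23, 3)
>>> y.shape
(13, 31)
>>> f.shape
(3, 13, 23, 3)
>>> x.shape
(13, 31)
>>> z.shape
(23, 23)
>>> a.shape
(23, 3, 3, 13, 23)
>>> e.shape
(23, 23)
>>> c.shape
(23, 3)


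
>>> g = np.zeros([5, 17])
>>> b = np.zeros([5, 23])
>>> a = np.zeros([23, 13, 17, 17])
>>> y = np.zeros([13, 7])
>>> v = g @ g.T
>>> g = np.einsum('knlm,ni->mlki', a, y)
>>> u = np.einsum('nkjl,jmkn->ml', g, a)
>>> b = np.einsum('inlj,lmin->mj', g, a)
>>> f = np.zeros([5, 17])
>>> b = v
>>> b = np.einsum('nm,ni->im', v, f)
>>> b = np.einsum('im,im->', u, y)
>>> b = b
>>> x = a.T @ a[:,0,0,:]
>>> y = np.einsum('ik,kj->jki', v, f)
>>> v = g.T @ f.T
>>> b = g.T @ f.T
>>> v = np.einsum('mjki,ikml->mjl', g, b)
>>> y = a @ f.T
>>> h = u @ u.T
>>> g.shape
(17, 17, 23, 7)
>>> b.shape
(7, 23, 17, 5)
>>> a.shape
(23, 13, 17, 17)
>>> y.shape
(23, 13, 17, 5)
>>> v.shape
(17, 17, 5)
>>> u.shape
(13, 7)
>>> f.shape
(5, 17)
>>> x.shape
(17, 17, 13, 17)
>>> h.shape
(13, 13)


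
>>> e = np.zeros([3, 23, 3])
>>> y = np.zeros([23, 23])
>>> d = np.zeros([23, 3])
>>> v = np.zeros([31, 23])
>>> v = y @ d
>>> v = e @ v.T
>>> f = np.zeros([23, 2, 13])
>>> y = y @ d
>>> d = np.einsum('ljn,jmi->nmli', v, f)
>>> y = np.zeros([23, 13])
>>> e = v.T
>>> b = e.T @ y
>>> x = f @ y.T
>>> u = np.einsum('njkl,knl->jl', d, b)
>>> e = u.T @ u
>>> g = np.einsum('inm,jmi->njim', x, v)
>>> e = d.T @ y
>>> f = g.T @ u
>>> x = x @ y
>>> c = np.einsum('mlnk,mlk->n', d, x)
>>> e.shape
(13, 3, 2, 13)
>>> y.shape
(23, 13)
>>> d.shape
(23, 2, 3, 13)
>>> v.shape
(3, 23, 23)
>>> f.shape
(23, 23, 3, 13)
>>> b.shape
(3, 23, 13)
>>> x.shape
(23, 2, 13)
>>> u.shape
(2, 13)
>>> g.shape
(2, 3, 23, 23)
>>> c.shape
(3,)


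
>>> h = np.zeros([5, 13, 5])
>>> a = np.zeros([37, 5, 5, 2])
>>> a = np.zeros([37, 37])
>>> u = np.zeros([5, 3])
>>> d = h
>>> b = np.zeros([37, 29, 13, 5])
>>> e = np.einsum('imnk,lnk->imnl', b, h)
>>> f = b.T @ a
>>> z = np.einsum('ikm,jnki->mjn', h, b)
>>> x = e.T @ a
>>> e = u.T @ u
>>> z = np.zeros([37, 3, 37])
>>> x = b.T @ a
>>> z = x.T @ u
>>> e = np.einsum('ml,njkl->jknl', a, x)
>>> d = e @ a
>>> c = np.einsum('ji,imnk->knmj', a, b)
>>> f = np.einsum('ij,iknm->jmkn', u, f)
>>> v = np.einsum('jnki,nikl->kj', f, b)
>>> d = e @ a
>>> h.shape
(5, 13, 5)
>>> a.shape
(37, 37)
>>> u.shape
(5, 3)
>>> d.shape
(13, 29, 5, 37)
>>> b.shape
(37, 29, 13, 5)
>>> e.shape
(13, 29, 5, 37)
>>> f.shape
(3, 37, 13, 29)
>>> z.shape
(37, 29, 13, 3)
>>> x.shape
(5, 13, 29, 37)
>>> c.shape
(5, 13, 29, 37)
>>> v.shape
(13, 3)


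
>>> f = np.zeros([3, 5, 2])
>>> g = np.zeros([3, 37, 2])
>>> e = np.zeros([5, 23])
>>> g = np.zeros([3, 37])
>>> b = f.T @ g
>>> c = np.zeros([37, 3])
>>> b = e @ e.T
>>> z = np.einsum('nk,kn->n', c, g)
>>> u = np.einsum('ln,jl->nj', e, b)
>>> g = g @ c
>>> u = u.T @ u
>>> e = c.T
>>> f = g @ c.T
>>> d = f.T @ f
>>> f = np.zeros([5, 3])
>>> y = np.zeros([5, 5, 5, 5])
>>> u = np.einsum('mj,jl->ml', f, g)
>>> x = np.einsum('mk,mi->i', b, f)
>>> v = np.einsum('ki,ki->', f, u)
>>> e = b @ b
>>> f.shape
(5, 3)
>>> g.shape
(3, 3)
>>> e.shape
(5, 5)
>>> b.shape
(5, 5)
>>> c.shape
(37, 3)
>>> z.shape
(37,)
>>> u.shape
(5, 3)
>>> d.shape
(37, 37)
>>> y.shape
(5, 5, 5, 5)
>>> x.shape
(3,)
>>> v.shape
()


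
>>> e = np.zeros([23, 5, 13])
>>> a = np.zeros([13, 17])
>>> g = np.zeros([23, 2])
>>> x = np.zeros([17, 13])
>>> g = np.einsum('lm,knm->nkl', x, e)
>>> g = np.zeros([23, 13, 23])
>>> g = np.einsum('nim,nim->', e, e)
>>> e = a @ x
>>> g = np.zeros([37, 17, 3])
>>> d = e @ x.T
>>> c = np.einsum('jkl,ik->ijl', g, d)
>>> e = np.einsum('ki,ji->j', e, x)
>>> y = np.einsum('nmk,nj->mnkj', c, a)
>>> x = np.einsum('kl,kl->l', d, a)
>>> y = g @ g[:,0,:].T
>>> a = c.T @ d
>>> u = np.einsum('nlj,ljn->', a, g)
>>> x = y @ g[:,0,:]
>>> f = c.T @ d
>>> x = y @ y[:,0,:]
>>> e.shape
(17,)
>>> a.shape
(3, 37, 17)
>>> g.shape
(37, 17, 3)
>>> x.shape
(37, 17, 37)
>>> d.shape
(13, 17)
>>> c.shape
(13, 37, 3)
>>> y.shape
(37, 17, 37)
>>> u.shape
()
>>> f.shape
(3, 37, 17)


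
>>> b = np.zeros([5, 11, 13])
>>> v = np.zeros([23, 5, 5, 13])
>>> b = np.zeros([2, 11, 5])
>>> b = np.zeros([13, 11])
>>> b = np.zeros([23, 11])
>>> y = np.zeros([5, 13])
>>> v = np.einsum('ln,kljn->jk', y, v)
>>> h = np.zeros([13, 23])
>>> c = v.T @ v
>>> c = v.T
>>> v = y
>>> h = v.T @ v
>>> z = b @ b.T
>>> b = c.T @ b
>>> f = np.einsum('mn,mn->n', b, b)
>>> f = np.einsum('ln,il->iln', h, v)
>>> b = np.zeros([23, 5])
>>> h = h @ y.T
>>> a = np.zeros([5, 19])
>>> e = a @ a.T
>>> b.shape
(23, 5)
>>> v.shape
(5, 13)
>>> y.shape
(5, 13)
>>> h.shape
(13, 5)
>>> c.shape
(23, 5)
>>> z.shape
(23, 23)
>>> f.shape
(5, 13, 13)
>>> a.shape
(5, 19)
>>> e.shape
(5, 5)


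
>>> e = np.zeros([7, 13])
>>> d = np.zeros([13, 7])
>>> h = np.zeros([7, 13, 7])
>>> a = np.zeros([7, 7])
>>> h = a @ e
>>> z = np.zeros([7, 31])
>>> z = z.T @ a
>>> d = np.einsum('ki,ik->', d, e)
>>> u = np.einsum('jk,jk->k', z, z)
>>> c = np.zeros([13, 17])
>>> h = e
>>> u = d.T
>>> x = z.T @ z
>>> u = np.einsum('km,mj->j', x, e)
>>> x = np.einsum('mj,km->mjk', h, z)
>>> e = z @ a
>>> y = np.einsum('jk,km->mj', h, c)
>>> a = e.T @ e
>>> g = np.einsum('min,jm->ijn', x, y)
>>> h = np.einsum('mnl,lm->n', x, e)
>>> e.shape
(31, 7)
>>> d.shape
()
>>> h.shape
(13,)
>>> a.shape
(7, 7)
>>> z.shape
(31, 7)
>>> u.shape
(13,)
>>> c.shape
(13, 17)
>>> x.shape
(7, 13, 31)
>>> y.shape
(17, 7)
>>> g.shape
(13, 17, 31)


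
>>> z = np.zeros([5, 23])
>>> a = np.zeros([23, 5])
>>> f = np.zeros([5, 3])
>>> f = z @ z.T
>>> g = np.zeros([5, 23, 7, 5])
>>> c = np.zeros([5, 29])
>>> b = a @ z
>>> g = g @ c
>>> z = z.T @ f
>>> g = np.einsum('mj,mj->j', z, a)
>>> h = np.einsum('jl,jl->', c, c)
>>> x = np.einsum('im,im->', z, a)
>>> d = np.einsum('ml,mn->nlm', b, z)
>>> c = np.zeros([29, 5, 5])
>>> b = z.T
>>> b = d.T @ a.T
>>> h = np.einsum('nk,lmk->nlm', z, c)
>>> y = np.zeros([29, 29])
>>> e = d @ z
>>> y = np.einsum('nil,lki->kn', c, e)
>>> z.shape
(23, 5)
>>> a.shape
(23, 5)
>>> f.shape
(5, 5)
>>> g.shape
(5,)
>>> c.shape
(29, 5, 5)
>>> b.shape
(23, 23, 23)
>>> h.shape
(23, 29, 5)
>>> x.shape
()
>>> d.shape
(5, 23, 23)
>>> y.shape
(23, 29)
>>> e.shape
(5, 23, 5)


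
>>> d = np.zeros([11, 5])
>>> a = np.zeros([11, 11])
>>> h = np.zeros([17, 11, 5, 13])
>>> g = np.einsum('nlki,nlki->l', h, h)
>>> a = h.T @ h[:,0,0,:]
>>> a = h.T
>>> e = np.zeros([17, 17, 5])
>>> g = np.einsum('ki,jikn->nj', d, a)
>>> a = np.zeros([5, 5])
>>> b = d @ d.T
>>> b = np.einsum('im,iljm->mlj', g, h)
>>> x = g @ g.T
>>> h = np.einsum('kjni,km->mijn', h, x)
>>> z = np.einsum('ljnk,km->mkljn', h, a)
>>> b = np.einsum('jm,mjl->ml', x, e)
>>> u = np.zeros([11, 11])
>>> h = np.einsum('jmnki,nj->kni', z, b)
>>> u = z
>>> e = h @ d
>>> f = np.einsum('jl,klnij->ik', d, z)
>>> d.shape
(11, 5)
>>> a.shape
(5, 5)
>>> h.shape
(13, 17, 11)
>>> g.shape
(17, 13)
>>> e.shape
(13, 17, 5)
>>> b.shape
(17, 5)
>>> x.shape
(17, 17)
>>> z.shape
(5, 5, 17, 13, 11)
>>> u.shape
(5, 5, 17, 13, 11)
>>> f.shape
(13, 5)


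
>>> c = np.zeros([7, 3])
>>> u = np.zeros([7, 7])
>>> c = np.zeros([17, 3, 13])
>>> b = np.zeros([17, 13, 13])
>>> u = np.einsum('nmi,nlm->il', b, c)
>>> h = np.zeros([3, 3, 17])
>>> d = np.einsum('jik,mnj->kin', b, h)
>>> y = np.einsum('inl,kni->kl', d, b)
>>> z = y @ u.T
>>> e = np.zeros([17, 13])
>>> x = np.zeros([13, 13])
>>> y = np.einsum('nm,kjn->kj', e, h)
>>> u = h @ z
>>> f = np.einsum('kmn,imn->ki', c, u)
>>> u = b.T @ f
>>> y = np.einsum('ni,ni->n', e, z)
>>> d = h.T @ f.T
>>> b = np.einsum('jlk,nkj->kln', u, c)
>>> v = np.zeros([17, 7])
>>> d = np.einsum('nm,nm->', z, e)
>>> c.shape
(17, 3, 13)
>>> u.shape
(13, 13, 3)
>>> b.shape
(3, 13, 17)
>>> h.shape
(3, 3, 17)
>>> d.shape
()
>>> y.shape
(17,)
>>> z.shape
(17, 13)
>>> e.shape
(17, 13)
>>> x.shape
(13, 13)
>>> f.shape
(17, 3)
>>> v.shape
(17, 7)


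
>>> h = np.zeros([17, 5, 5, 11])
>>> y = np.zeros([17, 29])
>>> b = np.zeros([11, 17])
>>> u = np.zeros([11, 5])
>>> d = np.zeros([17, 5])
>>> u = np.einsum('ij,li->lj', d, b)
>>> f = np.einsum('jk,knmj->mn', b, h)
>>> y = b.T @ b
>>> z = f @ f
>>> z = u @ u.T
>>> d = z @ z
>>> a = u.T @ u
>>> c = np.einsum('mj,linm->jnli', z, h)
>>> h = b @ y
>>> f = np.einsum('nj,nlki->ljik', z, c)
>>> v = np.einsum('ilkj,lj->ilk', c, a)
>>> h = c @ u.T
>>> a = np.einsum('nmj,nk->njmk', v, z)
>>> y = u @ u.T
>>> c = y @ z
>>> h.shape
(11, 5, 17, 11)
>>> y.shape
(11, 11)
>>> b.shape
(11, 17)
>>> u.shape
(11, 5)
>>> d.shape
(11, 11)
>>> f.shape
(5, 11, 5, 17)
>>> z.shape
(11, 11)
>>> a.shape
(11, 17, 5, 11)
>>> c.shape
(11, 11)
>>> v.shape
(11, 5, 17)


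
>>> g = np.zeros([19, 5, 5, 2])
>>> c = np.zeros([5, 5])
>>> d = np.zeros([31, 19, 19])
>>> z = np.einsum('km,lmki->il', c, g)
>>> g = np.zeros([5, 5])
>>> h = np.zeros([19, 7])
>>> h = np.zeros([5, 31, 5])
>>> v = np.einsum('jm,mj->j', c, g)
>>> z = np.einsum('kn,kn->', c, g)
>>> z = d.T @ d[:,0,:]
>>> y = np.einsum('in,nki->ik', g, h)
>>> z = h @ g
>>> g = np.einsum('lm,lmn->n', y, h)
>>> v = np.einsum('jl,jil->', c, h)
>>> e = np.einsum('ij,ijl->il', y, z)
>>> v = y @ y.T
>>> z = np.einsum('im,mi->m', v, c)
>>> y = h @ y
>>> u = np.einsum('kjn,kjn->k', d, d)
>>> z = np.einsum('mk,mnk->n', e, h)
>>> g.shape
(5,)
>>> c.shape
(5, 5)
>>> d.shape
(31, 19, 19)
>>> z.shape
(31,)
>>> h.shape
(5, 31, 5)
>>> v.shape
(5, 5)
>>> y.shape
(5, 31, 31)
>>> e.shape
(5, 5)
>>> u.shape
(31,)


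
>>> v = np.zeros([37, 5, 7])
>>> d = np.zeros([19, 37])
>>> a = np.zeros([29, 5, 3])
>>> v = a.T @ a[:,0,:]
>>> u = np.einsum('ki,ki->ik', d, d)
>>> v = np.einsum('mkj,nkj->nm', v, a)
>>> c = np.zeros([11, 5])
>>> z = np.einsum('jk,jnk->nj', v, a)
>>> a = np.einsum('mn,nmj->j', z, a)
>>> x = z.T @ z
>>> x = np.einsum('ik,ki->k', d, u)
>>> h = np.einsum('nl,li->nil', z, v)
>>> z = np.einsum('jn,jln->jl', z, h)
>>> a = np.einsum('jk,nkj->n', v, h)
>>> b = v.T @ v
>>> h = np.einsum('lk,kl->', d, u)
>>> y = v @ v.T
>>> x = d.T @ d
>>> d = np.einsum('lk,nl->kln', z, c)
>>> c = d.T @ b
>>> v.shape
(29, 3)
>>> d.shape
(3, 5, 11)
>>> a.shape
(5,)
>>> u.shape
(37, 19)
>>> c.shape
(11, 5, 3)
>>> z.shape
(5, 3)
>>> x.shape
(37, 37)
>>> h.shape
()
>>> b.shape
(3, 3)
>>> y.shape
(29, 29)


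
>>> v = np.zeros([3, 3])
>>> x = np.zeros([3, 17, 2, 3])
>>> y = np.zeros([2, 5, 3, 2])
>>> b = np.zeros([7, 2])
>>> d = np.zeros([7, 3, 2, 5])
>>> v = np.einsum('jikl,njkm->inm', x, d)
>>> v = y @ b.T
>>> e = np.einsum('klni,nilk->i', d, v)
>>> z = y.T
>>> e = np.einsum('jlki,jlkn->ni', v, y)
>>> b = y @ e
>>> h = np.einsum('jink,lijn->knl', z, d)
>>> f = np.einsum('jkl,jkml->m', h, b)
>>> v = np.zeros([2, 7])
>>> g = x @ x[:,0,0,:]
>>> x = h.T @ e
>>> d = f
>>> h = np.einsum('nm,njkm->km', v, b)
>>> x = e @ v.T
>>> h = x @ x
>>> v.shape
(2, 7)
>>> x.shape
(2, 2)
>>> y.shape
(2, 5, 3, 2)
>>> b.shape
(2, 5, 3, 7)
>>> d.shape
(3,)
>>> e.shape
(2, 7)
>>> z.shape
(2, 3, 5, 2)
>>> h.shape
(2, 2)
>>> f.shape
(3,)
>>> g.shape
(3, 17, 2, 3)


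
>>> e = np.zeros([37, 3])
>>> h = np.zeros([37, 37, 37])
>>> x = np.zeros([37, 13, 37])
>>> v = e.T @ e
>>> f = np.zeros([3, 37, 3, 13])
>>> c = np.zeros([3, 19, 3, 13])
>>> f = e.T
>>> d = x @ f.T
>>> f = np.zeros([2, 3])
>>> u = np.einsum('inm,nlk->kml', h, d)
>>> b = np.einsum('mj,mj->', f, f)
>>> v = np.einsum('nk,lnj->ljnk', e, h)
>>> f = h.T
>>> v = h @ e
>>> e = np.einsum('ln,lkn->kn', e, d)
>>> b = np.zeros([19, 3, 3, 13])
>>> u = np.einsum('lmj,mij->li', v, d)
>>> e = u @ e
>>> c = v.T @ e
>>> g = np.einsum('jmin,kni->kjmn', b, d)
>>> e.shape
(37, 3)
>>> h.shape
(37, 37, 37)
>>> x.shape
(37, 13, 37)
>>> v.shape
(37, 37, 3)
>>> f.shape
(37, 37, 37)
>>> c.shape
(3, 37, 3)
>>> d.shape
(37, 13, 3)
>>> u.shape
(37, 13)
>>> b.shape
(19, 3, 3, 13)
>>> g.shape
(37, 19, 3, 13)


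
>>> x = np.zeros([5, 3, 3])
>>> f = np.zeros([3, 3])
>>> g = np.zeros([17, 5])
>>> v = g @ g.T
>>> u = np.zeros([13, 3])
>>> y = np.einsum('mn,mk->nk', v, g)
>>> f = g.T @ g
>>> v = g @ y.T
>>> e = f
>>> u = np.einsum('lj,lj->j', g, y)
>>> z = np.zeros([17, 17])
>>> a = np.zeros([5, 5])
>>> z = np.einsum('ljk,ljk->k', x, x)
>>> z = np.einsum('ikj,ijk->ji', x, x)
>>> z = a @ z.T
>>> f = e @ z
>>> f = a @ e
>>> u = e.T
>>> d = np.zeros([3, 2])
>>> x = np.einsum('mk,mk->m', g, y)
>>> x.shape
(17,)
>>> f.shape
(5, 5)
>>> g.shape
(17, 5)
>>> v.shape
(17, 17)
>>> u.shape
(5, 5)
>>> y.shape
(17, 5)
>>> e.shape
(5, 5)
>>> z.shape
(5, 3)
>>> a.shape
(5, 5)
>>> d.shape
(3, 2)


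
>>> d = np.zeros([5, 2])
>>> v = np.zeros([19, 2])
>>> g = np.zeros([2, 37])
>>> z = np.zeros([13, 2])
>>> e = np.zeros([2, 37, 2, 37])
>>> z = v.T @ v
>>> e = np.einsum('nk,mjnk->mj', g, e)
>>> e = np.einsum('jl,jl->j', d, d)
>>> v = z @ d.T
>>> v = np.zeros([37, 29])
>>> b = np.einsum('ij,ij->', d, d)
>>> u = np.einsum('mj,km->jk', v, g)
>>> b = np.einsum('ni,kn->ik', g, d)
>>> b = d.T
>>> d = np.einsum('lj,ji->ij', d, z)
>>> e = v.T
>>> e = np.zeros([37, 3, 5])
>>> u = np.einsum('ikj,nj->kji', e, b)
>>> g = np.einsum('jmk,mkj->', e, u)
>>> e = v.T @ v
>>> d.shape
(2, 2)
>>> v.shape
(37, 29)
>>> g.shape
()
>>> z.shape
(2, 2)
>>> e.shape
(29, 29)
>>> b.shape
(2, 5)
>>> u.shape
(3, 5, 37)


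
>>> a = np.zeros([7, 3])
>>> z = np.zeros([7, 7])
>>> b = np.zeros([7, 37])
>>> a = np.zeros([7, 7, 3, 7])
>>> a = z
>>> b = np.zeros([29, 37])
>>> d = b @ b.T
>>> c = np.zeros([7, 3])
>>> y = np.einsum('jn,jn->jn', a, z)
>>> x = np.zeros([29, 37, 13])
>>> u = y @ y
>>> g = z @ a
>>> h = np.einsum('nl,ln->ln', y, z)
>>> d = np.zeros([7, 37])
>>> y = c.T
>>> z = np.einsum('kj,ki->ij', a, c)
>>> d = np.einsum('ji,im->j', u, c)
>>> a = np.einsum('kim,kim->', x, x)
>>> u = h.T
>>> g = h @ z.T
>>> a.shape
()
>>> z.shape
(3, 7)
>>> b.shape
(29, 37)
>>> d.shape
(7,)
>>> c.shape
(7, 3)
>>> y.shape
(3, 7)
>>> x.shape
(29, 37, 13)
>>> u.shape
(7, 7)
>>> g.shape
(7, 3)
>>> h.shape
(7, 7)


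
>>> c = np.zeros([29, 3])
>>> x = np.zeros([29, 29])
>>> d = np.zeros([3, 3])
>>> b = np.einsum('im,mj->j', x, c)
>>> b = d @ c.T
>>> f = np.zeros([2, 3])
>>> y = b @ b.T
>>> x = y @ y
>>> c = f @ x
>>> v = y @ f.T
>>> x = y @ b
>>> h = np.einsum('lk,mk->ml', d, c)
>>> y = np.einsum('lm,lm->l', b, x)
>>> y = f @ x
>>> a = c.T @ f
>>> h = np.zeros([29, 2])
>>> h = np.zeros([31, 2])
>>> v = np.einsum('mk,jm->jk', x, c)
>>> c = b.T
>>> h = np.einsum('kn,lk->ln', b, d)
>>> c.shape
(29, 3)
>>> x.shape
(3, 29)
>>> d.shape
(3, 3)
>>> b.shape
(3, 29)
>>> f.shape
(2, 3)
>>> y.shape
(2, 29)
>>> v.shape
(2, 29)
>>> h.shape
(3, 29)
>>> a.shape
(3, 3)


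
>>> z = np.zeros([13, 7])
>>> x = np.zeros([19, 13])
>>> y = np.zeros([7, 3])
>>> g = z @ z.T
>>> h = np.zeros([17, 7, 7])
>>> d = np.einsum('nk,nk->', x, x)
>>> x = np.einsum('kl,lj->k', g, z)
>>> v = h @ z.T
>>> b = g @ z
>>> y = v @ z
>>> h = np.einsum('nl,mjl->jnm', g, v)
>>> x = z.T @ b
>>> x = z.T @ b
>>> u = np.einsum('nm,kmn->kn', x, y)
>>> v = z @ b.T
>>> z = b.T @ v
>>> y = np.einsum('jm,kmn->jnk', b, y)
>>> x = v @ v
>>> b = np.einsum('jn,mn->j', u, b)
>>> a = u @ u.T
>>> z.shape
(7, 13)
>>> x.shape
(13, 13)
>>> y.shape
(13, 7, 17)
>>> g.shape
(13, 13)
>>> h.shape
(7, 13, 17)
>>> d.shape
()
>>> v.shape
(13, 13)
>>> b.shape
(17,)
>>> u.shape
(17, 7)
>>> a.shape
(17, 17)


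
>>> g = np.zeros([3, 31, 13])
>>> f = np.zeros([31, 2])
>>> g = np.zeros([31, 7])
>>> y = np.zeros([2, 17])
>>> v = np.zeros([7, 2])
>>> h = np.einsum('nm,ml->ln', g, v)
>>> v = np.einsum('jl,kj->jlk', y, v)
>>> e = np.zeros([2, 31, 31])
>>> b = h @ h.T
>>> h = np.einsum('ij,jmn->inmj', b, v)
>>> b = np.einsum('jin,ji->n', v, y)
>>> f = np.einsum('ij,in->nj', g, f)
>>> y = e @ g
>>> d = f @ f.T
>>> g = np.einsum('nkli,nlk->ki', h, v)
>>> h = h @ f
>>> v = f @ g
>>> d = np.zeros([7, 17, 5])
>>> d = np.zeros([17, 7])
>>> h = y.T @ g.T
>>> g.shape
(7, 2)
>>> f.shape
(2, 7)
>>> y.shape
(2, 31, 7)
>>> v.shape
(2, 2)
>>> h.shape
(7, 31, 7)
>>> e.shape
(2, 31, 31)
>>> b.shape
(7,)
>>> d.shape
(17, 7)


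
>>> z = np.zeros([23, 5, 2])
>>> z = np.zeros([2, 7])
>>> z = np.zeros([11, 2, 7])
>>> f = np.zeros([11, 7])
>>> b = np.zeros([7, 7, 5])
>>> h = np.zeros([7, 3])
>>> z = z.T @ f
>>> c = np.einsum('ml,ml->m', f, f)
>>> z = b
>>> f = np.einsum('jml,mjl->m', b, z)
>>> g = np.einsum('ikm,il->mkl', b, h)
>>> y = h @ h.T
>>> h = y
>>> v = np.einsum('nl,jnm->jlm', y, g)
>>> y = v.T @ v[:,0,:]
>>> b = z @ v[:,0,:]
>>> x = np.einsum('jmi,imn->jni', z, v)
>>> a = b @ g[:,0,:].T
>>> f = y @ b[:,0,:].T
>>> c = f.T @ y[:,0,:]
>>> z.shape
(7, 7, 5)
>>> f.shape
(3, 7, 7)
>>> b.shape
(7, 7, 3)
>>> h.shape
(7, 7)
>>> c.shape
(7, 7, 3)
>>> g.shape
(5, 7, 3)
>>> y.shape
(3, 7, 3)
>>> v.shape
(5, 7, 3)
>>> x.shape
(7, 3, 5)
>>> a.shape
(7, 7, 5)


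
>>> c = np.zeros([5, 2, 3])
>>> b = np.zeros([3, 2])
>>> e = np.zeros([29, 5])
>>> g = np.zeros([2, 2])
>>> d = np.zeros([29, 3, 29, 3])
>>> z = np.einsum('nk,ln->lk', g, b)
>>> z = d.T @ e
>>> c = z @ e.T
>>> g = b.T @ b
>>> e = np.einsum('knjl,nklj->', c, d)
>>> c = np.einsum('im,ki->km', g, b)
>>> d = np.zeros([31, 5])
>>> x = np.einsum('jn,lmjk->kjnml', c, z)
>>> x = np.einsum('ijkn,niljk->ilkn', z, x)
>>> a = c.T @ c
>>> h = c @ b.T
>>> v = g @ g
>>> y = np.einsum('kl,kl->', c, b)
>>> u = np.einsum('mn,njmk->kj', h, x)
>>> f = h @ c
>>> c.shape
(3, 2)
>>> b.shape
(3, 2)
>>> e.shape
()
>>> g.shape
(2, 2)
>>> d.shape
(31, 5)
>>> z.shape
(3, 29, 3, 5)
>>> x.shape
(3, 2, 3, 5)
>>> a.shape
(2, 2)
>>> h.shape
(3, 3)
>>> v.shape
(2, 2)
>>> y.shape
()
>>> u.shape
(5, 2)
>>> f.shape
(3, 2)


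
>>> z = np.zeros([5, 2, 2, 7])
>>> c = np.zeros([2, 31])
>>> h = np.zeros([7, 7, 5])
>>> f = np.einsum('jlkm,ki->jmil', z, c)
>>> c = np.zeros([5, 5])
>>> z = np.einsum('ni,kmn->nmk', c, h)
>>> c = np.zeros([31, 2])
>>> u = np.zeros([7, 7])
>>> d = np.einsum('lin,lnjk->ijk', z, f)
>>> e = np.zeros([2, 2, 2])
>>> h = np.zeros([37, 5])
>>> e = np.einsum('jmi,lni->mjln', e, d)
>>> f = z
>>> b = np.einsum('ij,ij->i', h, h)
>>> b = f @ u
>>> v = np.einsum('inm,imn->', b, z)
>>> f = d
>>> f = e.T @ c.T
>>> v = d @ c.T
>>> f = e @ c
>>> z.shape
(5, 7, 7)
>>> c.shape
(31, 2)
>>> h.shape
(37, 5)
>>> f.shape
(2, 2, 7, 2)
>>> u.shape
(7, 7)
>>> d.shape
(7, 31, 2)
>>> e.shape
(2, 2, 7, 31)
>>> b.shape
(5, 7, 7)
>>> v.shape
(7, 31, 31)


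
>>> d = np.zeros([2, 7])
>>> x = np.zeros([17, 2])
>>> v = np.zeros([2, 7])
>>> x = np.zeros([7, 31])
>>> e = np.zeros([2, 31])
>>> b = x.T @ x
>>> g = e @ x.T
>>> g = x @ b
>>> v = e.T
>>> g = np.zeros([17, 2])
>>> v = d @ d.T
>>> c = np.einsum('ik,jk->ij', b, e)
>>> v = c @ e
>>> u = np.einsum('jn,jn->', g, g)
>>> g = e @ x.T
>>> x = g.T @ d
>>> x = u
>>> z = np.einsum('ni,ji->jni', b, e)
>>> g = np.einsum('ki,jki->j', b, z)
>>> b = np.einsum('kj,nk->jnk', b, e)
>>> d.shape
(2, 7)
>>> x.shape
()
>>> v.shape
(31, 31)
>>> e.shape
(2, 31)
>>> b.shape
(31, 2, 31)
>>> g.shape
(2,)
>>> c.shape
(31, 2)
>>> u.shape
()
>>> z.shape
(2, 31, 31)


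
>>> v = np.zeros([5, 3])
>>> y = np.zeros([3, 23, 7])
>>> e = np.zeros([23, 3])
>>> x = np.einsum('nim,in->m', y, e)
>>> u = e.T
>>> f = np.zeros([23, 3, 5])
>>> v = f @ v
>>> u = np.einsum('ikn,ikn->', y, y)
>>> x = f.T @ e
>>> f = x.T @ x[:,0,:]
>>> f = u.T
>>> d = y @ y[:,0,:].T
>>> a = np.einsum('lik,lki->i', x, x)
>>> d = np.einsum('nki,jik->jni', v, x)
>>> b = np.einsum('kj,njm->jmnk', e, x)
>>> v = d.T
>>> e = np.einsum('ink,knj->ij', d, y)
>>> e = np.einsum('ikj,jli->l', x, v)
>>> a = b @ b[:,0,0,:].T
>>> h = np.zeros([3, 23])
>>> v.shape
(3, 23, 5)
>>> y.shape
(3, 23, 7)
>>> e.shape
(23,)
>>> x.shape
(5, 3, 3)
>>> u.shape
()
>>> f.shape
()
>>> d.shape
(5, 23, 3)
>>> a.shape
(3, 3, 5, 3)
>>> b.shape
(3, 3, 5, 23)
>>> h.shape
(3, 23)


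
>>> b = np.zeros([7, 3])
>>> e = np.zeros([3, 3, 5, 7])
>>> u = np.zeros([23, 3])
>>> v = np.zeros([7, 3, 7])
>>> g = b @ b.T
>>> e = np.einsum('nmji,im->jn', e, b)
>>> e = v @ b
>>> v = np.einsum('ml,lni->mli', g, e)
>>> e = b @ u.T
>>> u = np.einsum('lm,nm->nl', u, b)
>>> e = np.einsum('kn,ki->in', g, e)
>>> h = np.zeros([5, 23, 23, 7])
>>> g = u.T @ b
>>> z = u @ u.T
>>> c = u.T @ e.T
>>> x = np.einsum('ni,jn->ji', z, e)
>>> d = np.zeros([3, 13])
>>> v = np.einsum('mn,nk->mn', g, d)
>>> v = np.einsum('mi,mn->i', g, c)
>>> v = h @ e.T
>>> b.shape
(7, 3)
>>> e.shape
(23, 7)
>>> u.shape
(7, 23)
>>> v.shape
(5, 23, 23, 23)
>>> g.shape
(23, 3)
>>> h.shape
(5, 23, 23, 7)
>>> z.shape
(7, 7)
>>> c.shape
(23, 23)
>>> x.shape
(23, 7)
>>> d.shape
(3, 13)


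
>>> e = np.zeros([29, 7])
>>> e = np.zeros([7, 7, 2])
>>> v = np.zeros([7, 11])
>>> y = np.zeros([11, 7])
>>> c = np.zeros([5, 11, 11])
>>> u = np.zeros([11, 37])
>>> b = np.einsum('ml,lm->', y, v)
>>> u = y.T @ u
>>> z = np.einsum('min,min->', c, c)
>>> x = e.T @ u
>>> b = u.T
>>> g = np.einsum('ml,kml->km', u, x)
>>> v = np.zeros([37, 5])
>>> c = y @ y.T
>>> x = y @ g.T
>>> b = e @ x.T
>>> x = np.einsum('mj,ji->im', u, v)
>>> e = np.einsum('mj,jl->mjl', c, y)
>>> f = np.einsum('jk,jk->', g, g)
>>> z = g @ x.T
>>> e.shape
(11, 11, 7)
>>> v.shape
(37, 5)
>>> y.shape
(11, 7)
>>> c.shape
(11, 11)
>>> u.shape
(7, 37)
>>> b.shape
(7, 7, 11)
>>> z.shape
(2, 5)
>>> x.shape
(5, 7)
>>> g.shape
(2, 7)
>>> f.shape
()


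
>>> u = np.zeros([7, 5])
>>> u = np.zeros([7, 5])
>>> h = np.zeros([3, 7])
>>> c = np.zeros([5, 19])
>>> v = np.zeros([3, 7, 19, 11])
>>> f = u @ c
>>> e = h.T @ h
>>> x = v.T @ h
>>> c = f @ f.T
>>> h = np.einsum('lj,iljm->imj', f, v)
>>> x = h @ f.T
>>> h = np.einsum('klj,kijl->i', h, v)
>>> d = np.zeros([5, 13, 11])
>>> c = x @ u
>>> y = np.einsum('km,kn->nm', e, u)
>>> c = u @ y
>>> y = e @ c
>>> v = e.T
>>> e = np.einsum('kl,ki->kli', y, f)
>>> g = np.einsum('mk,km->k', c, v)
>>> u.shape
(7, 5)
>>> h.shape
(7,)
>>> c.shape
(7, 7)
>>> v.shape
(7, 7)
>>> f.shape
(7, 19)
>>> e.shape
(7, 7, 19)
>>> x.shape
(3, 11, 7)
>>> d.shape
(5, 13, 11)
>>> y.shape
(7, 7)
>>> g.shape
(7,)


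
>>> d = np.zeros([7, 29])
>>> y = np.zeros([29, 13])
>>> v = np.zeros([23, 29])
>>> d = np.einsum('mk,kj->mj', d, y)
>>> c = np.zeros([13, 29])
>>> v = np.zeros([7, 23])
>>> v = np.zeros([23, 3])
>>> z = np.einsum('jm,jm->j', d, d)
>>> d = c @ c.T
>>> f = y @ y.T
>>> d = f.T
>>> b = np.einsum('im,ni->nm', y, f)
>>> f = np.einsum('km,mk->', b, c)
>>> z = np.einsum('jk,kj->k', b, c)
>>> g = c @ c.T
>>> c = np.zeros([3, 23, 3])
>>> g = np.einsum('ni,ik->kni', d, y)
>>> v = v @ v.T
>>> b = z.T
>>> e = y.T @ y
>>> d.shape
(29, 29)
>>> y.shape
(29, 13)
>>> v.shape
(23, 23)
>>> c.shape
(3, 23, 3)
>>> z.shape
(13,)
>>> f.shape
()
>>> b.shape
(13,)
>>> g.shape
(13, 29, 29)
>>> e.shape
(13, 13)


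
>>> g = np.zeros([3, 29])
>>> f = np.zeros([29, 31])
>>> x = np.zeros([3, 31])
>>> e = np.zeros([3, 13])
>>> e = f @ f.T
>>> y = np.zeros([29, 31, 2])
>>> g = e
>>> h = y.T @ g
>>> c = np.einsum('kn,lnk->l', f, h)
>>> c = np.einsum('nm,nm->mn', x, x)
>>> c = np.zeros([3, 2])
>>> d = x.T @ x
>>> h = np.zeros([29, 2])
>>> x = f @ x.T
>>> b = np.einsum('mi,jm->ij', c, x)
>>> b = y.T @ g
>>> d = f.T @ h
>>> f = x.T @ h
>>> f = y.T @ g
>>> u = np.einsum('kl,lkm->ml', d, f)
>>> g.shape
(29, 29)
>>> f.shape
(2, 31, 29)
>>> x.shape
(29, 3)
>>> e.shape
(29, 29)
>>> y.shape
(29, 31, 2)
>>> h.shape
(29, 2)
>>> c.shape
(3, 2)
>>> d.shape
(31, 2)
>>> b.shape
(2, 31, 29)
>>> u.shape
(29, 2)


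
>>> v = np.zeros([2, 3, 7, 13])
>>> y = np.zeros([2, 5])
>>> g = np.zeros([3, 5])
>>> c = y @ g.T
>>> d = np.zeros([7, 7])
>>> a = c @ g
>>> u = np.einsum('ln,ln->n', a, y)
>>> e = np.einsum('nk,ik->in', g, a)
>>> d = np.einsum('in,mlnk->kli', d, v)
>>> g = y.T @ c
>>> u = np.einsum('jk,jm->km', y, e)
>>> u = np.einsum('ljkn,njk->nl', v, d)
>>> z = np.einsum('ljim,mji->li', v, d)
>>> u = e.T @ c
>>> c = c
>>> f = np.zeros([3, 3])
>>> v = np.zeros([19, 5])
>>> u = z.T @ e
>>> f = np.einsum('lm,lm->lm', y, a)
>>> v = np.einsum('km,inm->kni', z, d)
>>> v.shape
(2, 3, 13)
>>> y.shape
(2, 5)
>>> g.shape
(5, 3)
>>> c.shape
(2, 3)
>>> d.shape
(13, 3, 7)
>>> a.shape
(2, 5)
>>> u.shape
(7, 3)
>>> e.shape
(2, 3)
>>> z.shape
(2, 7)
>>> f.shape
(2, 5)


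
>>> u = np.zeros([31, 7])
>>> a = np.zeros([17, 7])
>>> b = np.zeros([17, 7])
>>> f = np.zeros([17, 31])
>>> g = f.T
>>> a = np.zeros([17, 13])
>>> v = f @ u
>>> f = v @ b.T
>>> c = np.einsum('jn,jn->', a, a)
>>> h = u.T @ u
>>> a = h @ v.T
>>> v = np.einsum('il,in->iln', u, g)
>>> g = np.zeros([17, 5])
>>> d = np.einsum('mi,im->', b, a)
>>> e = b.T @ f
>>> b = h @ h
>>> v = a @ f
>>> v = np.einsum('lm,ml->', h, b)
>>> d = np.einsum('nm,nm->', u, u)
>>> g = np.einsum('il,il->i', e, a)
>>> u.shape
(31, 7)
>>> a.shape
(7, 17)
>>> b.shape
(7, 7)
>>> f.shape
(17, 17)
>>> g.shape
(7,)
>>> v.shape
()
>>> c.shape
()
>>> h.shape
(7, 7)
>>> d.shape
()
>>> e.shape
(7, 17)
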